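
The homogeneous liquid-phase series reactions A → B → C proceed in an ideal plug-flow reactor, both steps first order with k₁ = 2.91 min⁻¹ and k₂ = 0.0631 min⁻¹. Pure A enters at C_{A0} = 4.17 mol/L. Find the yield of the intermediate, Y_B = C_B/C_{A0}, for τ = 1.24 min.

0.918

The intermediate concentration in a first-order A→B→C sequence is C_B = k₁C_{A0}(e^(−k₁τ) − e^(−k₂τ))/(k₂−k₁).
e^(−k₁τ) = e^(−2.91×1.24) = e^(−3.608) = 0.02710; e^(−k₂τ) = e^(−0.07824) = 0.9247.
C_B = 2.91×4.17/(0.0631−2.91) × (0.02710−0.9247) = (-4.262)×(-0.8976) = 3.826 mol/L.
Y_B = C_B/C_{A0} = 3.826/4.17 = 0.918.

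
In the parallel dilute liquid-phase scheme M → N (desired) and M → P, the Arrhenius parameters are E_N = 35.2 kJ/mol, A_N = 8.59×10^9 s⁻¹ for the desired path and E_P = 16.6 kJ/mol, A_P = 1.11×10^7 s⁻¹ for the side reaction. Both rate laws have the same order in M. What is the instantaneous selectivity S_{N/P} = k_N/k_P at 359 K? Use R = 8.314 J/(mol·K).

1.52

With equal orders, S_{N/P} = k_N/k_P = (A_N/A_P)·exp[(E_P−E_N)/(RT)].
(E_P−E_N)/(RT) = (16.6−35.2)×10³/(8.314×359) = -18600/2985 = -6.232.
k_N/k_P = (8.59×10^9/1.11×10^7)·exp(-6.232) = 773.9 × 0.001966 = 1.52.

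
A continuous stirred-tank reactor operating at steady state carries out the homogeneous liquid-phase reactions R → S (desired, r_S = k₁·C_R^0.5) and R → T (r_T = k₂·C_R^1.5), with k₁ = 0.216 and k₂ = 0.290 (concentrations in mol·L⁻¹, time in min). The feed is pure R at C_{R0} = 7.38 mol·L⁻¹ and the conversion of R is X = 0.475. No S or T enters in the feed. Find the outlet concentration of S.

0.565 mol·L⁻¹

Exit C_R = C_{R0}(1−X) = 7.38×0.525 = 3.875 mol·L⁻¹.
Rates in a CSTR are evaluated at the outlet concentration: r_S = 0.216×3.875^0.5 = 0.4252, r_T = 0.290×3.875^1.5 = 2.212.
Fraction of consumed R going to S: r_S/(r_S+r_T) = 0.1612.
C_S = 0.1612·C_{R0}·X = 0.1612×7.38×0.475 = 0.565 mol·L⁻¹.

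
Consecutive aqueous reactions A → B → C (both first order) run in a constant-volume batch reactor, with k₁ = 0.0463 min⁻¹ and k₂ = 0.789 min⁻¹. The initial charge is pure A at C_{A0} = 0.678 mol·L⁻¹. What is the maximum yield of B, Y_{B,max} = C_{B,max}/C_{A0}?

At the optimum, C_{B,max}/C_{A0} = (k₁/k₂)^[k₂/(k₂−k₁)].
= (0.0463/0.789)^(0.789/(0.789−0.0463)) = (0.05868)^(1.062) = 0.04917.

0.0492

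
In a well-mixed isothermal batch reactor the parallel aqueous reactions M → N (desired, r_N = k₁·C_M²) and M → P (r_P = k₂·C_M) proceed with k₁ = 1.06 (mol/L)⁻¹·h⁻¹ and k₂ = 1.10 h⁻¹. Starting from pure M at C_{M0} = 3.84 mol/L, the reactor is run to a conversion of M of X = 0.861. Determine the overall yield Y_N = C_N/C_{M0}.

0.555

C_M = C_{M0}(1−X) = 0.5338 mol/L.
Along a PFR/batch, dC_P/dC_M = −r_P/(r_N+r_P) = −k₂/(k₂+k₁·C_M).
Integrating from C_{M0} to C_M: C_P = (1.10/1.06)·ln[(1.10+1.06·3.84)/(1.10+1.06·0.534)] = 1.038·ln(5.170/1.666) = 1.175 mol/L.
Then C_N = (C_{M0}−C_M) − C_P = 3.306 − 1.175 = 2.131 mol/L.
Y_N = C_N/C_{M0} = 2.131/3.84 = 0.555.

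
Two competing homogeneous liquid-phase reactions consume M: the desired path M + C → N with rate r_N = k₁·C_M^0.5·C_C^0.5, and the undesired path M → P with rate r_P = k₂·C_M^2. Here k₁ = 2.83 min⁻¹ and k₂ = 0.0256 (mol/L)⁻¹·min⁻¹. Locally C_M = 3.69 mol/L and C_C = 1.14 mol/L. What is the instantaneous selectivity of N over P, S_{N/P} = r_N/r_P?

S_{N/P} = r_N/r_P = (k₁·C_M^0.5·C_C^0.5)/(k₂·C_M^2) = (k₁/k₂)·C_M^-1.5·C_C^0.5.
= (2.83×3.690^0.5×1.140^0.5) / (0.0256×3.690^2) = 5.804/0.3486 = 16.7.

16.7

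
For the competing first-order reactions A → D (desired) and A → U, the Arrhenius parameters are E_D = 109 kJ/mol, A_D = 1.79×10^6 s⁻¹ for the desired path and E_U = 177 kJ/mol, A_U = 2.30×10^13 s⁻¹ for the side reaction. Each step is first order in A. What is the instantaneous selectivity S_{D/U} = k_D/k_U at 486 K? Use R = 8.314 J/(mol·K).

Since both paths have the same order in A, the concentration cancels and S_{D/U} = k_D/k_U = (A_D/A_U)·exp[(E_U−E_D)/(RT)].
(E_U−E_D)/(RT) = (177−109)×10³/(8.314×486) = 68000/4041 = 16.83.
k_D/k_U = (1.79×10^6/2.30×10^13)·exp(16.83) = 7.783×10^-8 × 2.036×10^7 = 1.58.
Since E_D < E_U, lowering the temperature improves selectivity toward D.

1.58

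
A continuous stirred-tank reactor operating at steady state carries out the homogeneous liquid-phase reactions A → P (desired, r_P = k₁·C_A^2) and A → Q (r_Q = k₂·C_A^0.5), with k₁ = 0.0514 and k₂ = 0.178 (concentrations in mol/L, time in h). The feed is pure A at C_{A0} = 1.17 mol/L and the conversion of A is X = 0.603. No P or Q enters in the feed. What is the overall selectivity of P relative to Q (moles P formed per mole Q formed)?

0.0914

Exit C_A = C_{A0}(1−X) = 1.17×0.397 = 0.4645 mol/L.
In a CSTR the entire volume is at exit conditions, so r_P = 0.0514×0.4645^2 = 0.01109 and r_Q = 0.178×0.4645^0.5 = 0.1213.
Overall selectivity = C_P/C_Q = r_Pτ/(r_Qτ) = r_P/r_Q = 0.0914.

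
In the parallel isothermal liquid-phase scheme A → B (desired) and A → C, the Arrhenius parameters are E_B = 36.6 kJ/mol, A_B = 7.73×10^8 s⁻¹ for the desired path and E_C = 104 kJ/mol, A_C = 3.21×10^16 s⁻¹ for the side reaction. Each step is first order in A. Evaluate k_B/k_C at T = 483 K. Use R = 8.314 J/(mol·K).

0.469

With equal orders, S_{B/C} = k_B/k_C = (A_B/A_C)·exp[(E_C−E_B)/(RT)].
(E_C−E_B)/(RT) = (104−36.6)×10³/(8.314×483) = 67400/4016 = 16.78.
k_B/k_C = (7.73×10^8/3.21×10^16)·exp(16.78) = 2.408×10^-8 × 1.947×10^7 = 0.469.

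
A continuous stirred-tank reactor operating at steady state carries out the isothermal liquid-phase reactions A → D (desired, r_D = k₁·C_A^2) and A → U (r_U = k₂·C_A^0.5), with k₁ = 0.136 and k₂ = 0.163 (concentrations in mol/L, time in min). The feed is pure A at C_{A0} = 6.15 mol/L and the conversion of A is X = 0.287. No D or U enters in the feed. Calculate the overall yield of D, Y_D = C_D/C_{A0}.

0.254

Exit C_A = C_{A0}(1−X) = 6.15×0.713 = 4.385 mol/L.
In a CSTR the entire volume is at exit conditions, so r_D = 0.136×4.385^2 = 2.615 and r_U = 0.163×4.385^0.5 = 0.3413.
Fraction of consumed A going to D: r_D/(r_D+r_U) = 0.8845.
C_D = 0.8845·C_{A0}·X = 0.8845×6.15×0.287 = 1.56 mol/L; Y_D = C_D/C_{A0} = 0.254.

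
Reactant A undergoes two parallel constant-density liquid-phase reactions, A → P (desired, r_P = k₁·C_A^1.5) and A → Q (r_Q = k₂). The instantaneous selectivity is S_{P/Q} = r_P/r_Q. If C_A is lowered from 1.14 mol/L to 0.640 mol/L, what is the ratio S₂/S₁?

S_{P/Q} = (k₁/k₂)·C_A^1.5, so S₂/S₁ = (C_{A,2}/C_{A,1})^1.5.
= (0.640/1.14)^1.5 = (0.5614)^1.5 = 0.421.
Selectivity toward P falls as C_A falls — high-concentration operation is favoured.

0.421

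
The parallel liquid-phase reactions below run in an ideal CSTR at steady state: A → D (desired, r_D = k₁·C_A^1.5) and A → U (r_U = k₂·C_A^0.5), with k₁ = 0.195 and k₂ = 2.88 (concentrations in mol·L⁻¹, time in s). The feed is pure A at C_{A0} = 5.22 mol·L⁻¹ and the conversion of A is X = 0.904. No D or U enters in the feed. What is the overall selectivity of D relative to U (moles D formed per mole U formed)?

Exit C_A = C_{A0}(1−X) = 5.22×0.0960 = 0.5011 mol·L⁻¹.
Rates in a CSTR are evaluated at the outlet concentration: r_D = 0.195×0.5011^1.5 = 0.06917, r_U = 2.88×0.5011^0.5 = 2.039.
Overall selectivity = C_D/C_U = r_Dτ/(r_Uτ) = r_D/r_U = 0.0339.

0.0339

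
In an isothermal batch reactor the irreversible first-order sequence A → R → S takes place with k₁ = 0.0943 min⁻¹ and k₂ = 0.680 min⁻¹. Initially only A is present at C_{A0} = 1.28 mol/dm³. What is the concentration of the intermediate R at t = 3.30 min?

0.129 mol/dm³

The intermediate concentration in a first-order A→B→C sequence is C_R = k₁C_{A0}(e^(−k₁t) − e^(−k₂t))/(k₂−k₁).
e^(−k₁t) = e^(−0.0943×3.30) = e^(−0.3112) = 0.7326; e^(−k₂t) = e^(−2.244) = 0.1060.
C_R = 0.0943×1.28/(0.680−0.0943) × (0.7326−0.1060) = 0.2061×0.6265 = 0.1291 mol/dm³.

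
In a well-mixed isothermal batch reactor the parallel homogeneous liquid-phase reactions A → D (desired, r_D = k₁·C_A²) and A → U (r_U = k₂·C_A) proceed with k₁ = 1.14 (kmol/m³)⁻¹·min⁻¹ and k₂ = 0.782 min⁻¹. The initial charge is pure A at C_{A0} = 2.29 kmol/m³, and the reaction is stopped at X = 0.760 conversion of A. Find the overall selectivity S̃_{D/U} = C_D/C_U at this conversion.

1.89

C_A = C_{A0}(1−X) = 0.5496 kmol/m³.
Along a PFR/batch, dC_U/dC_A = −r_U/(r_D+r_U) = −k₂/(k₂+k₁·C_A).
Integrating from C_{A0} to C_A: C_U = (0.782/1.14)·ln[(0.782+1.14·2.29)/(0.782+1.14·0.550)] = 0.6860·ln(3.393/1.409) = 0.6030 kmol/m³.
Then C_D = (C_{A0}−C_A) − C_U = 1.740 − 0.6030 = 1.137 kmol/m³.
S̃_{D/U} = C_D/C_U = 1.137/0.6030 = 1.89.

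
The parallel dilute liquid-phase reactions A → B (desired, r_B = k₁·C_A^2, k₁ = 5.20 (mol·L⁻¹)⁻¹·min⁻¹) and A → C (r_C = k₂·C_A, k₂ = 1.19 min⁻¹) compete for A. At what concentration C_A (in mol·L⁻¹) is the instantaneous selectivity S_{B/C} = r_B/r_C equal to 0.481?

0.110 mol·L⁻¹

S_{B/C} = (k₁/k₂)·C_A ⇒ C_A = S·k₂/k₁.
= 0.481×1.19/5.20 = 0.110 mol·L⁻¹.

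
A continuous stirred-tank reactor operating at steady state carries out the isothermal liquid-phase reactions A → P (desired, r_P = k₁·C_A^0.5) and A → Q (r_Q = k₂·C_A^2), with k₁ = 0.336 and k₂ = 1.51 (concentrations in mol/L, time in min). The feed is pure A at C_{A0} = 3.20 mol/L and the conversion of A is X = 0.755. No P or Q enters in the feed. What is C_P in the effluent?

0.586 mol/L

Exit C_A = C_{A0}(1−X) = 3.20×0.245 = 0.7840 mol/L.
Rates in a CSTR are evaluated at the outlet concentration: r_P = 0.336×0.7840^0.5 = 0.2975, r_Q = 1.51×0.7840^2 = 0.9281.
Fraction of consumed A going to P: r_P/(r_P+r_Q) = 0.2427.
C_P = 0.2427·C_{A0}·X = 0.2427×3.20×0.755 = 0.586 mol/L.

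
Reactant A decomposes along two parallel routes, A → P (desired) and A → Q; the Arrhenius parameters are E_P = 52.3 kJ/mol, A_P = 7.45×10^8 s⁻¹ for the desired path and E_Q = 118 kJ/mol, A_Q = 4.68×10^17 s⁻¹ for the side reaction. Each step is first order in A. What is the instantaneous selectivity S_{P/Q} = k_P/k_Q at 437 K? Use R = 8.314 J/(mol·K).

0.114

k_P/k_Q = (A_P/A_Q)·exp[−(E_P−E_Q)/(RT)] = (A_P/A_Q)·exp[(E_Q−E_P)/(RT)].
(E_Q−E_P)/(RT) = (118−52.3)×10³/(8.314×437) = 65700/3633 = 18.08.
k_P/k_Q = (7.45×10^8/4.68×10^17)·exp(18.08) = 1.592×10^-9 × 7.135×10^7 = 0.114.
Since E_P < E_Q, lowering the temperature improves selectivity toward P.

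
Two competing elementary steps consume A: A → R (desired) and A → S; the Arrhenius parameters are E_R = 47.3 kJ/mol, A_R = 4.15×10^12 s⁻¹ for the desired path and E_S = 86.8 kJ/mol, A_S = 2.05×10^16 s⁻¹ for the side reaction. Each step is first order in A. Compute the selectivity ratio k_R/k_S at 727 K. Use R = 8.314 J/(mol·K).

0.139

k_R/k_S = (A_R/A_S)·exp[−(E_R−E_S)/(RT)] = (A_R/A_S)·exp[(E_S−E_R)/(RT)].
(E_S−E_R)/(RT) = (86.8−47.3)×10³/(8.314×727) = 39500/6044 = 6.535.
k_R/k_S = (4.15×10^12/2.05×10^16)·exp(6.535) = 2.024×10^-4 × 688.9 = 0.139.
Since E_R < E_S, lowering the temperature improves selectivity toward R.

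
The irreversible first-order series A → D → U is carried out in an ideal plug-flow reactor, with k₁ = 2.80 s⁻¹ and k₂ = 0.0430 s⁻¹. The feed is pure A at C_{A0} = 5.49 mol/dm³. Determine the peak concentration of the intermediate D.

5.14 mol/dm³

For a first-order series the maximum intermediate yield is C_{D,max}/C_{A0} = (k₁/k₂)^[k₂/(k₂−k₁)].
= (2.80/0.0430)^(0.0430/(0.0430−2.80)) = (65.12)^(-0.01560) = 0.9369.
C_{D,max} = 0.9369×5.49 = 5.14 mol/dm³.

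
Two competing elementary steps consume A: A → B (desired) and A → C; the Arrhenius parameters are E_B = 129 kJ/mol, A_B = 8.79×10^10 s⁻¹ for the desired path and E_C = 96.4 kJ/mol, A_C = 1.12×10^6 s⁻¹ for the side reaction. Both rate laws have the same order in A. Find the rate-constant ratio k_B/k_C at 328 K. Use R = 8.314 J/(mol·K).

With equal orders, S_{B/C} = k_B/k_C = (A_B/A_C)·exp[(E_C−E_B)/(RT)].
(E_C−E_B)/(RT) = (96.4−129)×10³/(8.314×328) = -32600/2727 = -11.95.
k_B/k_C = (8.79×10^10/1.12×10^6)·exp(-11.95) = 78482 × 6.430×10^-6 = 0.505.

0.505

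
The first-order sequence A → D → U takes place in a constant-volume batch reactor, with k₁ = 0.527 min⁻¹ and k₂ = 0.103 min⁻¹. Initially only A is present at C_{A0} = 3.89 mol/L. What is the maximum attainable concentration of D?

2.62 mol/L

At the optimum, C_{D,max}/C_{A0} = (k₁/k₂)^[k₂/(k₂−k₁)].
= (0.527/0.103)^(0.103/(0.103−0.527)) = (5.117)^(-0.2429) = 0.6726.
C_{D,max} = 0.6726×3.89 = 2.62 mol/L.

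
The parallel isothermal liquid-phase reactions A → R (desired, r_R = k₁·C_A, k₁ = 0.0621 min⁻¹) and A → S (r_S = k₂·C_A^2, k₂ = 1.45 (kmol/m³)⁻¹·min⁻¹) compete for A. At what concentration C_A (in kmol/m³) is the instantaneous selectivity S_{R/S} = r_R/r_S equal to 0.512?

S_{R/S} = (k₁/k₂)·C_A⁻¹ ⇒ C_A = (S·k₂/k₁)^(-1).
= (0.512×1.45/0.0621)^(-1) = (11.95)^(-1) = 0.0836 kmol/m³.

0.0836 kmol/m³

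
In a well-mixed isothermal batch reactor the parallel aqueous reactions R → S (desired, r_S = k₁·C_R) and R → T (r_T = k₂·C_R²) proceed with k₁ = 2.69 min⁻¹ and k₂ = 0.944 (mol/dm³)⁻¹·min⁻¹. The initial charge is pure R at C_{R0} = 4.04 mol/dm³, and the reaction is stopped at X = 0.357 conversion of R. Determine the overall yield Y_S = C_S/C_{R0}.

0.166

C_R = C_{R0}(1−X) = 2.598 mol/dm³.
Along a PFR/batch, dC_S/dC_R = −r_S/(r_S+r_T) = −k₁/(k₁+k₂·C_R).
Integrating from C_{R0} to C_R: C_S = (2.69/0.944)·ln[(2.69+0.944·4.04)/(2.69+0.944·2.60)] = 2.850·ln(6.504/5.142) = 0.6693 mol/dm³.
Y_S = C_S/C_{R0} = 0.6693/4.04 = 0.166.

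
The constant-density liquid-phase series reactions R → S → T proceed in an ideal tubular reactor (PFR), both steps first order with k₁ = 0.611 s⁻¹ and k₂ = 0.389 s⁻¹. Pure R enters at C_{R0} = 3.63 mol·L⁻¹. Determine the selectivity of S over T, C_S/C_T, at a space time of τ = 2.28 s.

The intermediate concentration in a first-order A→B→C sequence is C_S = k₁C_{R0}(e^(−k₁τ) − e^(−k₂τ))/(k₂−k₁).
e^(−k₁τ) = e^(−0.611×2.28) = e^(−1.393) = 0.2483; e^(−k₂τ) = e^(−0.8869) = 0.4119.
C_S = 0.611×3.63/(0.389−0.611) × (0.2483−0.4119) = (-9.991)×(-0.1636) = 1.635 mol·L⁻¹.
C_R = C_{R0}e^(−k₁τ) = 0.9014 mol·L⁻¹, so C_T = C_{R0}−C_R−C_S = 1.094 mol·L⁻¹; C_S/C_T = 1.49.

1.49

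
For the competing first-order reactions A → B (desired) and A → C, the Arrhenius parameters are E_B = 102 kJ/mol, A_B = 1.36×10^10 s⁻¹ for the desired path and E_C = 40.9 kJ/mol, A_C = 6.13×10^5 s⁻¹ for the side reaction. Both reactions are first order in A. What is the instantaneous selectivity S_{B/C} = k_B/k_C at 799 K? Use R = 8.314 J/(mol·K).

With equal orders, S_{B/C} = k_B/k_C = (A_B/A_C)·exp[(E_C−E_B)/(RT)].
(E_C−E_B)/(RT) = (40.9−102)×10³/(8.314×799) = -61100/6643 = -9.198.
k_B/k_C = (1.36×10^10/6.13×10^5)·exp(-9.198) = 22186 × 1.013×10^-4 = 2.25.

2.25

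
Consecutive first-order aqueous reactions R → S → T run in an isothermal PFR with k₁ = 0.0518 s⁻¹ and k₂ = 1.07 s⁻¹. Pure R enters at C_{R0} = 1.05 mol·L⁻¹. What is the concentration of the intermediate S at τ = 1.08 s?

0.0337 mol·L⁻¹

Solving the coupled first-order balances gives C_S(τ) = [k₁/(k₂−k₁)]·C_{R0}·(e^(−k₁τ) − e^(−k₂τ)).
e^(−k₁τ) = e^(−0.0518×1.08) = e^(−0.05594) = 0.9456; e^(−k₂τ) = e^(−1.156) = 0.3149.
C_S = 0.0518×1.05/(1.07−0.0518) × (0.9456−0.3149) = 0.05342×0.6307 = 0.03369 mol·L⁻¹.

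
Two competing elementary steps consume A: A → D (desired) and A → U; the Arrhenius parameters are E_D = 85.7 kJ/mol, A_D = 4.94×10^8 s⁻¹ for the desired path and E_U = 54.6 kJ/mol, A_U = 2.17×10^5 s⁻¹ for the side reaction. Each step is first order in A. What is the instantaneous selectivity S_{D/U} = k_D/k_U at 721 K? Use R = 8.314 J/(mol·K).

k_D/k_U = (A_D/A_U)·exp[−(E_D−E_U)/(RT)] = (A_D/A_U)·exp[(E_U−E_D)/(RT)].
(E_U−E_D)/(RT) = (54.6−85.7)×10³/(8.314×721) = -31100/5994 = -5.188.
k_D/k_U = (4.94×10^8/2.17×10^5)·exp(-5.188) = 2276 × 0.005582 = 12.7.

12.7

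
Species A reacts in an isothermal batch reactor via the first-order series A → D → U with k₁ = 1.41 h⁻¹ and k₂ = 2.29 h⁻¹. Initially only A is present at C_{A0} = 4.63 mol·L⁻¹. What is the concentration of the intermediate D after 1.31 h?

0.800 mol·L⁻¹

Solving the coupled first-order balances gives C_D(t) = [k₁/(k₂−k₁)]·C_{A0}·(e^(−k₁t) − e^(−k₂t)).
e^(−k₁t) = e^(−1.41×1.31) = e^(−1.847) = 0.1577; e^(−k₂t) = e^(−3.000) = 0.04979.
C_D = 1.41×4.63/(2.29−1.41) × (0.1577−0.04979) = 7.419×0.1079 = 0.8005 mol·L⁻¹.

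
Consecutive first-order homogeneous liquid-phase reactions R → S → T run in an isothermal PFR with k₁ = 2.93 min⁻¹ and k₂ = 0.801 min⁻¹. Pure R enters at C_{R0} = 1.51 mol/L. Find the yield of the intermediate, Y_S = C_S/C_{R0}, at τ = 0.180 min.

0.379

For first-order series with pure R initially, C_S(τ) = k₁C_{R0}/(k₂−k₁)·(e^(−k₁τ) − e^(−k₂τ)).
e^(−k₁τ) = e^(−2.93×0.180) = e^(−0.5274) = 0.5901; e^(−k₂τ) = e^(−0.1442) = 0.8657.
C_S = 2.93×1.51/(0.801−2.93) × (0.5901−0.8657) = (-2.078)×(-0.2756) = 0.5727 mol/L.
Y_S = C_S/C_{R0} = 0.5727/1.51 = 0.379.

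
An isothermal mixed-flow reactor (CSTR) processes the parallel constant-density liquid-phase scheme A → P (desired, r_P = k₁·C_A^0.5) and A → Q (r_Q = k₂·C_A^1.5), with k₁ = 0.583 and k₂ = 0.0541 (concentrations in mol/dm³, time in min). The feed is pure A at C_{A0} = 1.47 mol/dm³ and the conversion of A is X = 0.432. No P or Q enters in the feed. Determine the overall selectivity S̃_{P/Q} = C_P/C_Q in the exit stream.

Exit C_A = C_{A0}(1−X) = 1.47×0.568 = 0.8350 mol/dm³.
Rates in a CSTR are evaluated at the outlet concentration: r_P = 0.583×0.8350^0.5 = 0.5327, r_Q = 0.0541×0.8350^1.5 = 0.04128.
Overall selectivity = C_P/C_Q = r_Pτ/(r_Qτ) = r_P/r_Q = 12.9.

12.9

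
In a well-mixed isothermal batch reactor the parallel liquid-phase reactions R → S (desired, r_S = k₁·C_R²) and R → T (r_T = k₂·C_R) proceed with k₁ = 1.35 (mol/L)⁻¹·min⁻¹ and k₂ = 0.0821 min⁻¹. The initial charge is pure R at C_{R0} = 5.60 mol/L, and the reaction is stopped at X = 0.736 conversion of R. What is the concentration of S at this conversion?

4.04 mol/L

C_R = C_{R0}(1−X) = 1.478 mol/L.
Along a PFR/batch, dC_T/dC_R = −r_T/(r_S+r_T) = −k₂/(k₂+k₁·C_R).
Integrating from C_{R0} to C_R: C_T = (0.0821/1.35)·ln[(0.0821+1.35·5.60)/(0.0821+1.35·1.48)] = 0.06081·ln(7.642/2.078) = 0.07920 mol/L.
Then C_S = (C_{R0}−C_R) − C_T = 4.122 − 0.07920 = 4.042 mol/L.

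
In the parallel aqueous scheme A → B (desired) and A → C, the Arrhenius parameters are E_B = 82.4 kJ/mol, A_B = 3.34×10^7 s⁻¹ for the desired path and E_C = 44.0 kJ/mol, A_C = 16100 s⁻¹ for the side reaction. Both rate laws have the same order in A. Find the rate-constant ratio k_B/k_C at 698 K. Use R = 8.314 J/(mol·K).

2.77

Since both paths have the same order in A, the concentration cancels and S_{B/C} = k_B/k_C = (A_B/A_C)·exp[(E_C−E_B)/(RT)].
(E_C−E_B)/(RT) = (44.0−82.4)×10³/(8.314×698) = -38400/5803 = -6.617.
k_B/k_C = (3.34×10^7/16100)·exp(-6.617) = 2075 × 0.001337 = 2.77.
Since E_B > E_C, raising the temperature improves selectivity toward B.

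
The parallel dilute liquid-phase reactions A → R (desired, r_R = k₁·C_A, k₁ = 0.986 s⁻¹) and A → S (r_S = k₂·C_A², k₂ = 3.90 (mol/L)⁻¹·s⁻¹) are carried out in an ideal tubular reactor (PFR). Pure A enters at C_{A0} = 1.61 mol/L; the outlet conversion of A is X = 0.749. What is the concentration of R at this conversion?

C_A = C_{A0}(1−X) = 0.4041 mol/L.
Along a PFR/batch, dC_R/dC_A = −r_R/(r_R+r_S) = −k₁/(k₁+k₂·C_A).
Integrating from C_{A0} to C_A: C_R = (0.986/3.90)·ln[(0.986+3.90·1.61)/(0.986+3.90·0.404)] = 0.2528·ln(7.265/2.562) = 0.2635 mol/L.

0.264 mol/L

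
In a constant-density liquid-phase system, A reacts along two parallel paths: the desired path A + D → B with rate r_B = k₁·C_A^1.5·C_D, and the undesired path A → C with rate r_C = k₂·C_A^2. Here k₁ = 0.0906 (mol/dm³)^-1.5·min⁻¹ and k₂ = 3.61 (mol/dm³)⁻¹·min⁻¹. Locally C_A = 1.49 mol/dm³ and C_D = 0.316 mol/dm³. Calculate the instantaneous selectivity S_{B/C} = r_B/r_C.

S_{B/C} = r_B/r_C = (k₁·C_A^1.5·C_D)/(k₂·C_A^2) = (k₁/k₂)·C_A^-0.5·C_D.
= (0.0906×1.490^1.5×0.3160) / (3.61×1.490^2) = 0.05207/8.015 = 0.00650.
The undesired path is higher order in A, so low C_A (CSTR or dilute feed) favours B.

0.00650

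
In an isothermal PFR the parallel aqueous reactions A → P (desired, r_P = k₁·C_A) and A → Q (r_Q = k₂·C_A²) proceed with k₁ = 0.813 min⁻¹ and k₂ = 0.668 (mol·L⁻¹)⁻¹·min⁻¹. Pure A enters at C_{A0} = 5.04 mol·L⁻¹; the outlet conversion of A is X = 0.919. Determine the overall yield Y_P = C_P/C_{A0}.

C_A = C_{A0}(1−X) = 0.4082 mol·L⁻¹.
Along a PFR/batch, dC_P/dC_A = −r_P/(r_P+r_Q) = −k₁/(k₁+k₂·C_A).
Integrating from C_{A0} to C_A: C_P = (0.813/0.668)·ln[(0.813+0.668·5.04)/(0.813+0.668·0.408)] = 1.217·ln(4.180/1.086) = 1.641 mol·L⁻¹.
Y_P = C_P/C_{A0} = 1.641/5.04 = 0.326.

0.326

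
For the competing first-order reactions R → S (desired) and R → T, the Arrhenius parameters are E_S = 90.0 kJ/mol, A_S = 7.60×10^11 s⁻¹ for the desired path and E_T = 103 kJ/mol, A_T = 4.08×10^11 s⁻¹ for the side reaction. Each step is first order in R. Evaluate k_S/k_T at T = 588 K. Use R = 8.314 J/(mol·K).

26.6

k_S/k_T = (A_S/A_T)·exp[−(E_S−E_T)/(RT)] = (A_S/A_T)·exp[(E_T−E_S)/(RT)].
(E_T−E_S)/(RT) = (103−90.0)×10³/(8.314×588) = 13000/4889 = 2.659.
k_S/k_T = (7.60×10^11/4.08×10^11)·exp(2.659) = 1.863 × 14.29 = 26.6.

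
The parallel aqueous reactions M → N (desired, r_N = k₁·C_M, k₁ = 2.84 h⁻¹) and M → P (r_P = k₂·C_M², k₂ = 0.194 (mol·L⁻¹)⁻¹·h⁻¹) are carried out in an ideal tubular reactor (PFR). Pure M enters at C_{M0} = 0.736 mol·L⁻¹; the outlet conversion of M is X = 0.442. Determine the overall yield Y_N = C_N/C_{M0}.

0.425

C_M = C_{M0}(1−X) = 0.4107 mol·L⁻¹.
Along a PFR/batch, dC_N/dC_M = −r_N/(r_N+r_P) = −k₁/(k₁+k₂·C_M).
Integrating from C_{M0} to C_M: C_N = (2.84/0.194)·ln[(2.84+0.194·0.736)/(2.84+0.194·0.411)] = 14.64·ln(2.983/2.920) = 0.3131 mol·L⁻¹.
Y_N = C_N/C_{M0} = 0.3131/0.736 = 0.425.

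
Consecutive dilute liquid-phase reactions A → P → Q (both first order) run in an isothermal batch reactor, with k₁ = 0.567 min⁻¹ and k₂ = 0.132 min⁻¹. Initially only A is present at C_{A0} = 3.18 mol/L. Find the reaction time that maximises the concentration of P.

For first-order series the maximum of C_P occurs at t_opt = ln(k₂/k₁)/(k₂−k₁).
= ln(0.132/0.567)/(0.132−0.567) = ln(0.2328)/-0.4350 = -1.458/-0.4350 = 3.35 min.

3.35 min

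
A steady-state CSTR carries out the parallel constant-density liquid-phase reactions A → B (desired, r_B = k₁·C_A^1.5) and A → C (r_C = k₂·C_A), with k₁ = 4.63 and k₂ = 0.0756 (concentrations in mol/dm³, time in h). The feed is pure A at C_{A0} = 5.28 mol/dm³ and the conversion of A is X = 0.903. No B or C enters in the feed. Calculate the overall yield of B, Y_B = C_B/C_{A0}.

Exit C_A = C_{A0}(1−X) = 5.28×0.0970 = 0.5122 mol/dm³.
In a CSTR the entire volume is at exit conditions, so r_B = 4.63×0.5122^1.5 = 1.697 and r_C = 0.0756×0.5122 = 0.03872.
Fraction of consumed A going to B: r_B/(r_B+r_C) = 0.9777.
C_B = 0.9777·C_{A0}·X = 0.9777×5.28×0.903 = 4.66 mol/dm³; Y_B = C_B/C_{A0} = 0.883.

0.883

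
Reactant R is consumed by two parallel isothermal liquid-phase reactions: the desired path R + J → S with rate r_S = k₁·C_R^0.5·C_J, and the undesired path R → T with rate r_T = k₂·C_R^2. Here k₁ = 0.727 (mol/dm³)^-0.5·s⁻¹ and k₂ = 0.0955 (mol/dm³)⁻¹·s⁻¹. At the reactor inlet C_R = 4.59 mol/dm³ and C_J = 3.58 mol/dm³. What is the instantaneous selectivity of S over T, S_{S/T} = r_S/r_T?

S_{S/T} = r_S/r_T = (k₁·C_R^0.5·C_J)/(k₂·C_R^2) = (k₁/k₂)·C_R^-1.5·C_J.
= (0.727×4.590^0.5×3.580) / (0.0955×4.590^2) = 5.576/2.012 = 2.77.
The undesired path is higher order in R, so low C_R (CSTR or dilute feed) favours S.

2.77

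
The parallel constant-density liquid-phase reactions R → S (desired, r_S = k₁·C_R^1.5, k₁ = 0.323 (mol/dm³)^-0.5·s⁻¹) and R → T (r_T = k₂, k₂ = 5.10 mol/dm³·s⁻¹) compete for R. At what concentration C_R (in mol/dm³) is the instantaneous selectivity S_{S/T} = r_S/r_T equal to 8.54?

26.3 mol/dm³

S_{S/T} = (k₁/k₂)·C_R^1.5 ⇒ C_R = (S·k₂/k₁)^(1/1.5).
= (8.54×5.10/0.323)^(0.6667) = (134.8)^(0.6667) = 26.3 mol/dm³.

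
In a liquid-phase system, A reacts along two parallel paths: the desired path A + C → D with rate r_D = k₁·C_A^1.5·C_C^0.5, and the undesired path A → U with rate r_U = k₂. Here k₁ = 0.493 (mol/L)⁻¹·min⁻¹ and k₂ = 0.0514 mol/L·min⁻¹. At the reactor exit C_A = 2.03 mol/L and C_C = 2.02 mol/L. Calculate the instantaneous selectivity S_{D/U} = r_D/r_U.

S_{D/U} = r_D/r_U = (k₁·C_A^1.5·C_C^0.5)/(k₂) = (k₁/k₂)·C_A^1.5·C_C^0.5.
= (0.493×2.030^1.5×2.020^0.5) / (0.0514) = 2.027/0.05140 = 39.4.
Since the desired path is higher order in A, keeping C_A high (PFR or concentrated feed) favours D.

39.4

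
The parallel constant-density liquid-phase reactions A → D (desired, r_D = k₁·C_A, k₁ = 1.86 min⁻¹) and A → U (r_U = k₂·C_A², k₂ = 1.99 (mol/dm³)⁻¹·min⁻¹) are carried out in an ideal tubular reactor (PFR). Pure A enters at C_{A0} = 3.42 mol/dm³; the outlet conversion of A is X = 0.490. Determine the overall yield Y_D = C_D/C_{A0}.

0.133

C_A = C_{A0}(1−X) = 1.744 mol/dm³.
Along a PFR/batch, dC_D/dC_A = −r_D/(r_D+r_U) = −k₁/(k₁+k₂·C_A).
Integrating from C_{A0} to C_A: C_D = (1.86/1.99)·ln[(1.86+1.99·3.42)/(1.86+1.99·1.74)] = 0.9347·ln(8.666/5.331) = 0.4541 mol/dm³.
Y_D = C_D/C_{A0} = 0.4541/3.42 = 0.133.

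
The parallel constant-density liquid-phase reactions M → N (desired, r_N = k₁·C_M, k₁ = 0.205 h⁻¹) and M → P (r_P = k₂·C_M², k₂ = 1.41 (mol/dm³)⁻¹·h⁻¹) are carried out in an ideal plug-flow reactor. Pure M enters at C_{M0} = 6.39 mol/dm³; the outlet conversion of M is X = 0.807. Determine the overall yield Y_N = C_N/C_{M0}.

0.0354

C_M = C_{M0}(1−X) = 1.233 mol/dm³.
Along a PFR/batch, dC_N/dC_M = −r_N/(r_N+r_P) = −k₁/(k₁+k₂·C_M).
Integrating from C_{M0} to C_M: C_N = (0.205/1.41)·ln[(0.205+1.41·6.39)/(0.205+1.41·1.23)] = 0.1454·ln(9.215/1.944) = 0.2262 mol/dm³.
Y_N = C_N/C_{M0} = 0.2262/6.39 = 0.0354.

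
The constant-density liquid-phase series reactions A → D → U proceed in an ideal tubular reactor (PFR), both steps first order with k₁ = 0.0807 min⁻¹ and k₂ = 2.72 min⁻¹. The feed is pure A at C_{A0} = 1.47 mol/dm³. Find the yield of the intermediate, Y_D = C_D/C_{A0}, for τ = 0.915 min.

0.0259

For first-order series with pure A initially, C_D(τ) = k₁C_{A0}/(k₂−k₁)·(e^(−k₁τ) − e^(−k₂τ)).
e^(−k₁τ) = e^(−0.0807×0.915) = e^(−0.07384) = 0.9288; e^(−k₂τ) = e^(−2.489) = 0.08301.
C_D = 0.0807×1.47/(2.72−0.0807) × (0.9288−0.08301) = 0.04495×0.8458 = 0.03802 mol/dm³.
Y_D = C_D/C_{A0} = 0.03802/1.47 = 0.0259.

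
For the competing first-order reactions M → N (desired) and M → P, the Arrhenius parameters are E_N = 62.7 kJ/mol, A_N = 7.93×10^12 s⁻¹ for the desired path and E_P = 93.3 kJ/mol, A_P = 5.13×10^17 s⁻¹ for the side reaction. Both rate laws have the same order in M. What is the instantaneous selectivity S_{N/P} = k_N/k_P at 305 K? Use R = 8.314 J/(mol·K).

2.69

With equal orders, S_{N/P} = k_N/k_P = (A_N/A_P)·exp[(E_P−E_N)/(RT)].
(E_P−E_N)/(RT) = (93.3−62.7)×10³/(8.314×305) = 30600/2536 = 12.07.
k_N/k_P = (7.93×10^12/5.13×10^17)·exp(12.07) = 1.546×10^-5 × 1.741×10^5 = 2.69.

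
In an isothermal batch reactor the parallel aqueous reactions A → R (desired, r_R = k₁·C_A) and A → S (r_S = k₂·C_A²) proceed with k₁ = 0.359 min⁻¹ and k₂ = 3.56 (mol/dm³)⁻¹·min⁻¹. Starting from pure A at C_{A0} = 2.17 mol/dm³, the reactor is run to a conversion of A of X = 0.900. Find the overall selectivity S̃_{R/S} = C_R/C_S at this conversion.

0.113

C_A = C_{A0}(1−X) = 0.2170 mol/dm³.
Along a PFR/batch, dC_R/dC_A = −r_R/(r_R+r_S) = −k₁/(k₁+k₂·C_A).
Integrating from C_{A0} to C_A: C_R = (0.359/3.56)·ln[(0.359+3.56·2.17)/(0.359+3.56·0.217)] = 0.1008·ln(8.084/1.132) = 0.1983 mol/dm³.
C_S = (C_{A0}−C_A)−C_R = 1.755 mol/dm³; S̃_{R/S} = 0.1983/1.755 = 0.113.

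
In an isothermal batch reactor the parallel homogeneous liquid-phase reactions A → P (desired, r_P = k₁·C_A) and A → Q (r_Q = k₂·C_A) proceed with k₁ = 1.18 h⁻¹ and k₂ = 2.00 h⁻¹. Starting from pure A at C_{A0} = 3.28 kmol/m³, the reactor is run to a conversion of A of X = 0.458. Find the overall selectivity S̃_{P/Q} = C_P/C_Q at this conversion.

C_A = C_{A0}(1−X) = 1.778 kmol/m³.
Both paths are first order in A, so the instantaneous fraction to P is constant: dC_P/d(−C_A) = k₁/(k₁+k₂) = 0.3711.
C_P = 0.3711·(C_{A0}−C_A) = 0.3711×1.502 = 0.557 kmol/m³.
C_Q = (C_{A0}−C_A)−C_P = 0.9448 kmol/m³; S̃_{P/Q} = 0.5574/0.9448 = 0.590.

0.590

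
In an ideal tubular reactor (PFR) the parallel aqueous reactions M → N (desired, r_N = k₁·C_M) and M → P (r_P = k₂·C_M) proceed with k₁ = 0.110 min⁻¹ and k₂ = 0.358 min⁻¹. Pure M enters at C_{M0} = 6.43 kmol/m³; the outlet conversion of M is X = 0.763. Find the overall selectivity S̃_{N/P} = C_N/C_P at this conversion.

C_M = C_{M0}(1−X) = 1.524 kmol/m³.
Both paths are first order in M, so the instantaneous fraction to N is constant: dC_N/d(−C_M) = k₁/(k₁+k₂) = 0.2350.
C_N = 0.2350·(C_{M0}−C_M) = 0.2350×4.906 = 1.15 kmol/m³.
C_P = (C_{M0}−C_M)−C_N = 3.753 kmol/m³; S̃_{N/P} = 1.153/3.753 = 0.307.

0.307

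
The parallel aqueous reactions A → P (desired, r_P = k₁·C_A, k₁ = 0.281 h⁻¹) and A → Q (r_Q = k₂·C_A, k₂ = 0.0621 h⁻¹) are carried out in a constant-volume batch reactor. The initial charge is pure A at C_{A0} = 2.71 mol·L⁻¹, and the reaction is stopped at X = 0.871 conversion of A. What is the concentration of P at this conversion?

C_A = C_{A0}(1−X) = 0.3496 mol·L⁻¹.
Both paths are first order in A, so the instantaneous fraction to P is constant: dC_P/d(−C_A) = k₁/(k₁+k₂) = 0.8190.
C_P = 0.8190·(C_{A0}−C_A) = 0.8190×2.360 = 1.93 mol·L⁻¹.

1.93 mol·L⁻¹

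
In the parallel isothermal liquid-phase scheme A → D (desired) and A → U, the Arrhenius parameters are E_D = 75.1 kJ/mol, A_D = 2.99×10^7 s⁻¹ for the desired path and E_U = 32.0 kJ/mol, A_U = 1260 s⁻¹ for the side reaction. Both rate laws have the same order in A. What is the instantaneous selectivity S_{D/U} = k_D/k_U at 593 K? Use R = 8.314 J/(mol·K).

Since both paths have the same order in A, the concentration cancels and S_{D/U} = k_D/k_U = (A_D/A_U)·exp[(E_U−E_D)/(RT)].
(E_U−E_D)/(RT) = (32.0−75.1)×10³/(8.314×593) = -43100/4930 = -8.742.
k_D/k_U = (2.99×10^7/1260)·exp(-8.742) = 23730 × 1.597×10^-4 = 3.79.
Since E_D > E_U, raising the temperature improves selectivity toward D.

3.79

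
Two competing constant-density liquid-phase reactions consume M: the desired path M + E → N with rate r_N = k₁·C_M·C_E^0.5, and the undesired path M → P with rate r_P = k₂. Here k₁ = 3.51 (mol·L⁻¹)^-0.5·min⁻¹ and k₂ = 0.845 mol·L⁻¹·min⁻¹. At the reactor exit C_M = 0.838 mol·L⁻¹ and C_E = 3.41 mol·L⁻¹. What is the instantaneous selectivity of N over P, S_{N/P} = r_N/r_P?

6.43

S_{N/P} = r_N/r_P = (k₁·C_M·C_E^0.5)/(k₂) = (k₁/k₂)·C_M·C_E^0.5.
= (3.51×0.8380×3.410^0.5) / (0.845) = 5.432/0.8450 = 6.43.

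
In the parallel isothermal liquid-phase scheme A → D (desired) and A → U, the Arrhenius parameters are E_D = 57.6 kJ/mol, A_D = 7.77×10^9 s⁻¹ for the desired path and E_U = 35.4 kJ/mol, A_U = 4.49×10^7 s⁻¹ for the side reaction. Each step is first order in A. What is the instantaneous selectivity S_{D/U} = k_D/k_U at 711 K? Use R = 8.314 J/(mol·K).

4.05

With equal orders, S_{D/U} = k_D/k_U = (A_D/A_U)·exp[(E_U−E_D)/(RT)].
(E_U−E_D)/(RT) = (35.4−57.6)×10³/(8.314×711) = -22200/5911 = -3.756.
k_D/k_U = (7.77×10^9/4.49×10^7)·exp(-3.756) = 173.1 × 0.02339 = 4.05.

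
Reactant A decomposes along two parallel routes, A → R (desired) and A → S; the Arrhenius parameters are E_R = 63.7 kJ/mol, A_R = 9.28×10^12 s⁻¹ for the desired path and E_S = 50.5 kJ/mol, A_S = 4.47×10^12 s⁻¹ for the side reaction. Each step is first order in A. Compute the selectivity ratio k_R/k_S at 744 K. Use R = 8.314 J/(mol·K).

With equal orders, S_{R/S} = k_R/k_S = (A_R/A_S)·exp[(E_S−E_R)/(RT)].
(E_S−E_R)/(RT) = (50.5−63.7)×10³/(8.314×744) = -13200/6186 = -2.134.
k_R/k_S = (9.28×10^12/4.47×10^12)·exp(-2.134) = 2.076 × 0.1184 = 0.246.

0.246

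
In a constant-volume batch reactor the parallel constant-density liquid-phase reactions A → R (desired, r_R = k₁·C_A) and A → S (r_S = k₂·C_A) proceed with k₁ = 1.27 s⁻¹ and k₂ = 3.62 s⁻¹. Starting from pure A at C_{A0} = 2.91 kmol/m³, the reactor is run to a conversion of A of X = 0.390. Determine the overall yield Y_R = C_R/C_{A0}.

0.101

C_A = C_{A0}(1−X) = 1.775 kmol/m³.
Both paths are first order in A, so the instantaneous fraction to R is constant: dC_R/d(−C_A) = k₁/(k₁+k₂) = 0.2597.
C_R = 0.2597·(C_{A0}−C_A) = 0.2597×1.135 = 0.295 kmol/m³.
Y_R = C_R/C_{A0} = 0.2947/2.91 = 0.101.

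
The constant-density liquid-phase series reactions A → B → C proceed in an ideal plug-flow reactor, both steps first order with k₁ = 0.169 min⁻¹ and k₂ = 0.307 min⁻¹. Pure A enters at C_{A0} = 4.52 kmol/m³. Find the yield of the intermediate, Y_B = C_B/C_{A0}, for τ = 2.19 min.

The intermediate concentration in a first-order A→B→C sequence is C_B = k₁C_{A0}(e^(−k₁τ) − e^(−k₂τ))/(k₂−k₁).
e^(−k₁τ) = e^(−0.169×2.19) = e^(−0.3701) = 0.6907; e^(−k₂τ) = e^(−0.6723) = 0.5105.
C_B = 0.169×4.52/(0.307−0.169) × (0.6907−0.5105) = 5.535×0.1801 = 0.9971 kmol/m³.
Y_B = C_B/C_{A0} = 0.9971/4.52 = 0.221.

0.221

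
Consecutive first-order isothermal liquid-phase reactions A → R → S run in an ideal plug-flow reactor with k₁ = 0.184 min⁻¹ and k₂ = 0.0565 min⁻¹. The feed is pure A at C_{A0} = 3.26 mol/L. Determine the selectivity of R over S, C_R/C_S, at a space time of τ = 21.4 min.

For first-order series with pure A initially, C_R(τ) = k₁C_{A0}/(k₂−k₁)·(e^(−k₁τ) − e^(−k₂τ)).
e^(−k₁τ) = e^(−0.184×21.4) = e^(−3.938) = 0.01949; e^(−k₂τ) = e^(−1.209) = 0.2985.
C_R = 0.184×3.26/(0.0565−0.184) × (0.01949−0.2985) = (-4.705)×(-0.2790) = 1.312 mol/L.
C_A = C_{A0}e^(−k₁τ) = 0.06355 mol/L, so C_S = C_{A0}−C_A−C_R = 1.884 mol/L; C_R/C_S = 0.697.

0.697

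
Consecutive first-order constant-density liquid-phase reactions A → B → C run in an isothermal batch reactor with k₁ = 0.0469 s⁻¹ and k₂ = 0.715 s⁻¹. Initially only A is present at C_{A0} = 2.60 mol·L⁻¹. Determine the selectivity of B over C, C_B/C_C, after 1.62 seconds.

Solving the coupled first-order balances gives C_B(t) = [k₁/(k₂−k₁)]·C_{A0}·(e^(−k₁t) − e^(−k₂t)).
e^(−k₁t) = e^(−0.0469×1.62) = e^(−0.07598) = 0.9268; e^(−k₂t) = e^(−1.158) = 0.3140.
C_B = 0.0469×2.60/(0.715−0.0469) × (0.9268−0.3140) = 0.1825×0.6128 = 0.1118 mol·L⁻¹.
C_A = C_{A0}e^(−k₁t) = 2.410 mol·L⁻¹, so C_C = C_{A0}−C_A−C_B = 0.07837 mol·L⁻¹; C_B/C_C = 1.43.

1.43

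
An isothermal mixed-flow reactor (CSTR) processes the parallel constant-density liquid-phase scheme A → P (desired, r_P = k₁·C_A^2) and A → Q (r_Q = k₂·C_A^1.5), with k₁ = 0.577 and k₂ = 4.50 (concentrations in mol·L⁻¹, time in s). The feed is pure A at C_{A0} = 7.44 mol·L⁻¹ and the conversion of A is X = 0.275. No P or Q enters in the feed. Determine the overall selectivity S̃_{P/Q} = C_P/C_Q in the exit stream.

0.298

Exit C_A = C_{A0}(1−X) = 7.44×0.725 = 5.394 mol·L⁻¹.
Rates in a CSTR are evaluated at the outlet concentration: r_P = 0.577×5.394^2 = 16.79, r_Q = 4.50×5.394^1.5 = 56.37.
Overall selectivity = C_P/C_Q = r_Pτ/(r_Qτ) = r_P/r_Q = 0.298.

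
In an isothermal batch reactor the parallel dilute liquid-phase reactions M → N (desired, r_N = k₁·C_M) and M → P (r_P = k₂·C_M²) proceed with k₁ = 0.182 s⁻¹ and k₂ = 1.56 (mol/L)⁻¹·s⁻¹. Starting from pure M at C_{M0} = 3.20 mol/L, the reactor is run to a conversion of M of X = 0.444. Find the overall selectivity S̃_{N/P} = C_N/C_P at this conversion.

0.0481

C_M = C_{M0}(1−X) = 1.779 mol/L.
Along a PFR/batch, dC_N/dC_M = −r_N/(r_N+r_P) = −k₁/(k₁+k₂·C_M).
Integrating from C_{M0} to C_M: C_N = (0.182/1.56)·ln[(0.182+1.56·3.20)/(0.182+1.56·1.78)] = 0.1167·ln(5.174/2.958) = 0.06525 mol/L.
C_P = (C_{M0}−C_M)−C_N = 1.356 mol/L; S̃_{N/P} = 0.06525/1.356 = 0.0481.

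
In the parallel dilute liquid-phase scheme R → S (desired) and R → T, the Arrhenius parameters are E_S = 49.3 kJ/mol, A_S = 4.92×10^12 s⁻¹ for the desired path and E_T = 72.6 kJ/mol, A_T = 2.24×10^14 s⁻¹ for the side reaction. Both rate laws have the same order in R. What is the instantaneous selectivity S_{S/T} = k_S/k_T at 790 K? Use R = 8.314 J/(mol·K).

0.763

k_S/k_T = (A_S/A_T)·exp[−(E_S−E_T)/(RT)] = (A_S/A_T)·exp[(E_T−E_S)/(RT)].
(E_T−E_S)/(RT) = (72.6−49.3)×10³/(8.314×790) = 23300/6568 = 3.547.
k_S/k_T = (4.92×10^12/2.24×10^14)·exp(3.547) = 0.02196 × 34.73 = 0.763.
Since E_S < E_T, lowering the temperature improves selectivity toward S.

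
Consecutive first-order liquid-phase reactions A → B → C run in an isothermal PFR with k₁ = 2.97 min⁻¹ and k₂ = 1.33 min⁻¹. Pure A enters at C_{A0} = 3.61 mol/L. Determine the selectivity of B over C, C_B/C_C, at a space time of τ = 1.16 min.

0.516

The intermediate concentration in a first-order A→B→C sequence is C_B = k₁C_{A0}(e^(−k₁τ) − e^(−k₂τ))/(k₂−k₁).
e^(−k₁τ) = e^(−2.97×1.16) = e^(−3.445) = 0.03190; e^(−k₂τ) = e^(−1.543) = 0.2138.
C_B = 2.97×3.61/(1.33−2.97) × (0.03190−0.2138) = (-6.538)×(-0.1819) = 1.189 mol/L.
C_A = C_{A0}e^(−k₁τ) = 0.1152 mol/L, so C_C = C_{A0}−C_A−C_B = 2.306 mol/L; C_B/C_C = 0.516.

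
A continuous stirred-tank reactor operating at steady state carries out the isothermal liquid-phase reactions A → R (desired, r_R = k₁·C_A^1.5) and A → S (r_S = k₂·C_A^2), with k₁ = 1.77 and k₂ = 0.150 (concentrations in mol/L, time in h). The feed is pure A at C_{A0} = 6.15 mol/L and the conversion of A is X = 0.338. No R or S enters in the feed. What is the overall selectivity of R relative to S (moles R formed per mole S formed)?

Exit C_A = C_{A0}(1−X) = 6.15×0.662 = 4.071 mol/L.
In a CSTR the entire volume is at exit conditions, so r_R = 1.77×4.071^1.5 = 14.54 and r_S = 0.150×4.071^2 = 2.486.
Overall selectivity = C_R/C_S = r_Rτ/(r_Sτ) = r_R/r_S = 5.85.

5.85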